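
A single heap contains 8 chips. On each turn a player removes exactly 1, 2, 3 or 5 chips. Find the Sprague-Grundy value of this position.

Grundy values for subtraction set {1, 2, 3, 5}:
k:     0  1  2  3  4  5  6  7  8
g(k):  0  1  2  3  0  1  2  3  0
So g(8) = 0.

0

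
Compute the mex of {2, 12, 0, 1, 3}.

The values 0, 1, 2, 3 are all present; 4 is the first non-negative integer missing from the set.

4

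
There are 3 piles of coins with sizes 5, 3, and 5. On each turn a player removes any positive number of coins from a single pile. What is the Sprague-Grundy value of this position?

Compute the nim-sum pairwise:
5 ⊕ 3 = 6
6 ⊕ 5 = 3

3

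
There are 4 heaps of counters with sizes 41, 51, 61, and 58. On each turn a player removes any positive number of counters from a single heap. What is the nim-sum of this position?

29

Nim-sum: 41 XOR 51 XOR 61 XOR 58 = 29.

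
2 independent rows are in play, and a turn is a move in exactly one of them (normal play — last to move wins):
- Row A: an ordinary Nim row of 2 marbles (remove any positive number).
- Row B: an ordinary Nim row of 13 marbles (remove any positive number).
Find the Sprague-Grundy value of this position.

15

Row A is a plain Nim row of size 2, so its Grundy value is 2.
Row B is a plain Nim row of size 13, so its Grundy value is 13.
The value of a disjunctive sum is the nim-sum of the parts.
Combined value = 2 XOR 13 = 15.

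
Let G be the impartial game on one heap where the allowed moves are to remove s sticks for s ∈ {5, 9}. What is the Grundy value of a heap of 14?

0

Grundy values for subtraction set {5, 9}:
k:     0  1  2  3  4  5  6  7  8  9 10 11 12 13 14
g(k):  0  0  0  0  0  1  1  1  1  1  2  2  2  2  0
So g(14) = 0.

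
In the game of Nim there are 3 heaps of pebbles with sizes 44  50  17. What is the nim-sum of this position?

15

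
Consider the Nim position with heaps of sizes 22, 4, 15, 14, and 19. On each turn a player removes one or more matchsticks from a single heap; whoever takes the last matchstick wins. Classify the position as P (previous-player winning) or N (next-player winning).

Compute the nim-sum pairwise:
22 ⊕ 4 = 18
18 ⊕ 15 = 29
29 ⊕ 14 = 19
19 ⊕ 19 = 0
The nim-sum is 0, so this is a P-position: the player to move is in a losing position under optimal play.

P-position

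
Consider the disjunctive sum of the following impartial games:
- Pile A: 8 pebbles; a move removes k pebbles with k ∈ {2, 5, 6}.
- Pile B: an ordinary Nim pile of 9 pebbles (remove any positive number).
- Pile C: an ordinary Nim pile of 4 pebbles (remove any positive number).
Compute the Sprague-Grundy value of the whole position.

For pile A, compute g(0), g(1), … with moves {2, 5, 6}:
k:     0  1  2  3  4  5  6  7  8
g(k):  0  0  1  1  0  2  1  3  0
So g(8) = 0.
Pile B is a plain Nim pile of size 9, so its Grundy value is 9.
Pile C is a plain Nim pile of size 4, so its Grundy value is 4.
By the Sprague-Grundy theorem, the Grundy value of a sum of independent games is the XOR of the component values.
Combined value = 0 XOR 9 XOR 4 = 13.

13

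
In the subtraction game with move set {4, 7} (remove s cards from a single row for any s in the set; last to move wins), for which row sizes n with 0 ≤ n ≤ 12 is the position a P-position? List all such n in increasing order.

0, 1, 2, 3, 11, 12

Build the Grundy sequence with g(k) = mex{g(k−s) : s ∈ {4, 7}, s ≤ k}:
k:     0  1  2  3  4  5  6  7  8  9 10 11 12
g(k):  0  0  0  0  1  1  1  1  2  2  2  0  0
The P-positions (g = 0) in 0..12 are 0, 1, 2, 3, 11, 12.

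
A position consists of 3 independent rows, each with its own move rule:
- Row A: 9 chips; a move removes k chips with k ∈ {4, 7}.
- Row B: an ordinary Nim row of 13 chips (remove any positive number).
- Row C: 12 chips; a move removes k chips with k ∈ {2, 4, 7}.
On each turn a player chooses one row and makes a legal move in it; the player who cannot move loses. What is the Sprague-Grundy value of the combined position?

15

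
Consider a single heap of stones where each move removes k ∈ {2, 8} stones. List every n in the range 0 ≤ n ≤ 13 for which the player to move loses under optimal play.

0, 1, 4, 5, 10, 11

Grundy values for subtraction set {2, 8}:
k:     0  1  2  3  4  5  6  7  8  9 10 11 12 13
g(k):  0  0  1  1  0  0  1  1  2  2  0  0  1  1
The P-positions (g = 0) in 0..13 are 0, 1, 4, 5, 10, 11.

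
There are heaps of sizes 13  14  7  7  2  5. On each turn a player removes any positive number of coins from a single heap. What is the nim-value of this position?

4

Nim-sum: 13 XOR 14 XOR 7 XOR 7 XOR 2 XOR 5 = 4.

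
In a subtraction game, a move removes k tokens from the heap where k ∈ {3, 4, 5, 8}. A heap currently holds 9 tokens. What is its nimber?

3

Build the Grundy sequence with g(k) = mex{g(k−s) : s ∈ {3, 4, 5, 8}, s ≤ k}:
g(0) = mex{} = 0
g(1) = mex{} = 0
g(2) = mex{} = 0
g(3) = mex{0} = 1
g(4) = mex{0} = 1
g(5) = mex{0} = 1
g(6) = mex{0,1} = 2
g(7) = mex{0,1} = 2
g(8) = mex{0,1} = 2
g(9) = mex{0,1,2} = 3
So g(9) = 3.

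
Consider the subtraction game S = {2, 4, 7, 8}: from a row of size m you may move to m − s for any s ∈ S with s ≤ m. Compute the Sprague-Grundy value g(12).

0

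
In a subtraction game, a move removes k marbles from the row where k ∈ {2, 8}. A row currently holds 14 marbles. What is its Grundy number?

0

Compute g(0), g(1), … for moves {2, 8}:
g(0) = mex{} = 0
g(1) = mex{} = 0
g(2) = mex{0} = 1
g(3) = mex{0} = 1
g(4) = mex{1} = 0
g(5) = mex{1} = 0
g(6) = mex{0} = 1
g(7) = mex{0} = 1
g(8) = mex{0,1} = 2
g(9) = mex{0,1} = 2
g(10) = mex{1,2} = 0
g(11) = mex{1,2} = 0
g(12) = mex{0} = 1
g(13) = mex{0} = 1
g(14) = mex{1} = 0
So g(14) = 0.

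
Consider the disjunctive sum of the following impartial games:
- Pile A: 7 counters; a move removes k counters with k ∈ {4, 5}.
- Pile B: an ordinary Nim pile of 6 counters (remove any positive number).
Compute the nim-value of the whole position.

7

Grundy values for pile A (subtraction set {4, 5}):
g(0) = mex{} = 0
g(1) = mex{} = 0
g(2) = mex{} = 0
g(3) = mex{} = 0
g(4) = mex{0} = 1
g(5) = mex{0} = 1
g(6) = mex{0} = 1
g(7) = mex{0} = 1
So g(7) = 1.
Pile B is a plain Nim pile of size 6, so its Grundy value is 6.
The value of a disjunctive sum is the nim-sum of the parts.
Combined value = 1 ⊕ 6 = 7.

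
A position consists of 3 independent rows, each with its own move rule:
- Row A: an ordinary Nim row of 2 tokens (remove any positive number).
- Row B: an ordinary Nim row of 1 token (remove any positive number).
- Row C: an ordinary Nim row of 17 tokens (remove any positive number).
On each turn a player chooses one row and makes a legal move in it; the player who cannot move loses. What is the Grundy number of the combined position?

Row A is a plain Nim row of size 2, so its Grundy value is 2.
Row B is a plain Nim row of size 1, so its Grundy value is 1.
Row C is a plain Nim row of size 17, so its Grundy value is 17.
The value of a disjunctive sum is the nim-sum of the parts.
Combined value = 2 XOR 1 XOR 17 = 18.

18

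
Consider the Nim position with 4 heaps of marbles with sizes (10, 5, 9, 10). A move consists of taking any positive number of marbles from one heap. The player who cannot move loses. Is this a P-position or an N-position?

Compute the nim-sum pairwise:
10 ^ 5 = 15
15 ^ 9 = 6
6 ^ 10 = 12
The nim-sum is 12 ≠ 0, so this is an N-position: the player to move can win.

N-position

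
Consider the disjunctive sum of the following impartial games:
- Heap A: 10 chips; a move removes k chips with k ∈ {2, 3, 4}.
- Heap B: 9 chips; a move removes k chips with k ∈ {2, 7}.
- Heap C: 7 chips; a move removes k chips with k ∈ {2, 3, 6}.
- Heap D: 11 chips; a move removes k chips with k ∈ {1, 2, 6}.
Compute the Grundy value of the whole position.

For heap A, compute g(0), g(1), … with moves {2, 3, 4}:
k:     0  1  2  3  4  5  6  7  8  9 10
g(k):  0  0  1  1  2  2  0  0  1  1  2
So g(10) = 2.
Build the Grundy sequence for heap B with g(k) = mex{g(k−s) : s ∈ {2, 7}, s ≤ k}:
k:     0  1  2  3  4  5  6  7  8  9
g(k):  0  0  1  1  0  0  1  1  2  0
So g(9) = 0.
For heap C, compute g(0), g(1), … with moves {2, 3, 6}:
g(0) = mex{} = 0
g(1) = mex{} = 0
g(2) = mex{0} = 1
g(3) = mex{0} = 1
g(4) = mex{0,1} = 2
g(5) = mex{1} = 0
g(6) = mex{0,1,2} = 3
g(7) = mex{0,2} = 1
So g(7) = 1.
For heap D, compute g(0), g(1), … with moves {1, 2, 6}:
k:     0  1  2  3  4  5  6  7  8  9 10 11
g(k):  0  1  2  0  1  2  3  0  1  2  0  1
So g(11) = 1.
By the Sprague-Grundy theorem, the Grundy value of a sum of independent games is the XOR of the component values.
Combined value = 2 ⊕ 0 ⊕ 1 ⊕ 1 = 2.

2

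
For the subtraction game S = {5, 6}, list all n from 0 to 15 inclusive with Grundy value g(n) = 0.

0, 1, 2, 3, 4, 11, 12, 13, 14, 15

Compute g(0), g(1), … for moves {5, 6}:
k:     0  1  2  3  4  5  6  7  8  9 10 11 12 13 14 15
g(k):  0  0  0  0  0  1  1  1  1  1  2  0  0  0  0  0
The P-positions (g = 0) in 0..15 are 0, 1, 2, 3, 4, 11, 12, 13, 14, 15.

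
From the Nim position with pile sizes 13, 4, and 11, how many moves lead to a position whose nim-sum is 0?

1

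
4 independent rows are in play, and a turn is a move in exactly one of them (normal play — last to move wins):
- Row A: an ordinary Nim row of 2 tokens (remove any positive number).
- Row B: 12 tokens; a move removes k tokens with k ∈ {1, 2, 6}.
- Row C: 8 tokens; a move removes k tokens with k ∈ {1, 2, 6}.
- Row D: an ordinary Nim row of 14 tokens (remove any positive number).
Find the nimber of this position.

Row A is a plain Nim row of size 2, so its Grundy value is 2.
For row B, compute g(0), g(1), … with moves {1, 2, 6}:
k:     0  1  2  3  4  5  6  7  8  9 10 11 12
g(k):  0  1  2  0  1  2  3  0  1  2  0  1  2
So g(12) = 2.
Grundy values for row C (subtraction set {1, 2, 6}):
k:     0  1  2  3  4  5  6  7  8
g(k):  0  1  2  0  1  2  3  0  1
So g(8) = 1.
Row D is a plain Nim row of size 14, so its Grundy value is 14.
The value of a disjunctive sum is the nim-sum of the parts.
Combined value = 2 ⊕ 2 ⊕ 1 ⊕ 14 = 15.

15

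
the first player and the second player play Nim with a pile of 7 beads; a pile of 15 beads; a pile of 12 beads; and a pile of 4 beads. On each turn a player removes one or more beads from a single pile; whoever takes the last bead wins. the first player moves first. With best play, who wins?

the second player wins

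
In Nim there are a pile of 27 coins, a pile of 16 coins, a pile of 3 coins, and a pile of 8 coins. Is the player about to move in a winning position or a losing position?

Nim-sum: 27 XOR 16 XOR 3 XOR 8 = 0.
The nim-sum is 0, so this is a P-position: the player to move is in a losing position under optimal play.

Losing position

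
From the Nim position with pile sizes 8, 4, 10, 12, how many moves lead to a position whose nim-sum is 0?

Bitwise XOR of the heap sizes:
  1000  (8)
  0100  (4)
  1010  (10)
  1100  (12)
  ----
  1010  (10)
The overall nim-sum is X = 10. A pile of size p has a winning move iff p XOR X < p (reduce it to p XOR X).
  8: 8 XOR 10 = 2 < 8 — winning move (to 2).
  4: 4 XOR 10 = 14 ≥ 4 — no move.
  10: 10 XOR 10 = 0 < 10 — winning move (to 0).
  12: 12 XOR 10 = 6 < 12 — winning move (to 6).
That gives 3 winning moves.

3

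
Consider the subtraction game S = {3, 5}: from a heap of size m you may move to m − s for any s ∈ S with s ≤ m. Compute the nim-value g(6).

2

Build the Grundy sequence with g(k) = mex{g(k−s) : s ∈ {3, 5}, s ≤ k}:
k:     0  1  2  3  4  5  6
g(k):  0  0  0  1  1  1  2
So g(6) = 2.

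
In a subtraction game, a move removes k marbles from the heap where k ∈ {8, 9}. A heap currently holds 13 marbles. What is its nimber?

1

Build the Grundy sequence with g(k) = mex{g(k−s) : s ∈ {8, 9}, s ≤ k}:
k:     0  1  2  3  4  5  6  7  8  9 10 11 12 13
g(k):  0  0  0  0  0  0  0  0  1  1  1  1  1  1
So g(13) = 1.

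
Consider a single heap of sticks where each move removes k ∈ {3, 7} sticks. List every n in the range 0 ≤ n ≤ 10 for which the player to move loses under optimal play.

0, 1, 2, 6, 10

Grundy values for subtraction set {3, 7}:
k:     0  1  2  3  4  5  6  7  8  9 10
g(k):  0  0  0  1  1  1  0  2  2  1  0
The P-positions (g = 0) in 0..10 are 0, 1, 2, 6, 10.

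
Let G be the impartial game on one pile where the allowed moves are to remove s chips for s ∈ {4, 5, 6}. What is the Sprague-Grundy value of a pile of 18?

2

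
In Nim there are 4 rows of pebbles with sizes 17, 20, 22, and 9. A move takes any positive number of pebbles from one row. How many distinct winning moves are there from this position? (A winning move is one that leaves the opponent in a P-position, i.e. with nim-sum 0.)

3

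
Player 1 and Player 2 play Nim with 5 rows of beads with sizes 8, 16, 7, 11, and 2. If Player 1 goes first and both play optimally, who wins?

Compute the nim-sum pairwise:
8 XOR 16 = 24
24 XOR 7 = 31
31 XOR 11 = 20
20 XOR 2 = 22
The nim-sum is 22 ≠ 0, so this is an N-position: the player to move can win; Player 1 has a winning move.

Player 1 wins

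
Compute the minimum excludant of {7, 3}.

0 is not in the set, so the mex is 0.

0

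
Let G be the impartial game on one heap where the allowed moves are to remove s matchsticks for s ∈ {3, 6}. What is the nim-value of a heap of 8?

Build the Grundy sequence with g(k) = mex{g(k−s) : s ∈ {3, 6}, s ≤ k}:
k:     0  1  2  3  4  5  6  7  8
g(k):  0  0  0  1  1  1  2  2  2
So g(8) = 2.

2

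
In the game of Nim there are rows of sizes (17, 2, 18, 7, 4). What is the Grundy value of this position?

2

Nim-sum: 17 ⊕ 2 ⊕ 18 ⊕ 7 ⊕ 4 = 2.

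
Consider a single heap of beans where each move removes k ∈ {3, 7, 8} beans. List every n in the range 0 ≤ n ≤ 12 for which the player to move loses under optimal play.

0, 1, 2, 6, 11, 12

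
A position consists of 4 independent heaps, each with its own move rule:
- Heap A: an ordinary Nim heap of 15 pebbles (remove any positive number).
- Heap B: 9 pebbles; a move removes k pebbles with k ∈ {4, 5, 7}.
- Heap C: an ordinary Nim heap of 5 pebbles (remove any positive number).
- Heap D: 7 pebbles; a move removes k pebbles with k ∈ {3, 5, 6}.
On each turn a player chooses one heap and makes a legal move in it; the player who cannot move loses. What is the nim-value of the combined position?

Heap A is a plain Nim heap of size 15, so its Grundy value is 15.
Grundy values for heap B (subtraction set {4, 5, 7}):
k:     0  1  2  3  4  5  6  7  8  9
g(k):  0  0  0  0  1  1  1  1  2  2
So g(9) = 2.
Heap C is a plain Nim heap of size 5, so its Grundy value is 5.
For heap D, compute g(0), g(1), … with moves {3, 5, 6}:
k:     0  1  2  3  4  5  6  7
g(k):  0  0  0  1  1  1  2  2
So g(7) = 2.
By the Sprague-Grundy theorem, the Grundy value of a sum of independent games is the XOR of the component values.
Combined value = 15 ⊕ 2 ⊕ 5 ⊕ 2 = 10.

10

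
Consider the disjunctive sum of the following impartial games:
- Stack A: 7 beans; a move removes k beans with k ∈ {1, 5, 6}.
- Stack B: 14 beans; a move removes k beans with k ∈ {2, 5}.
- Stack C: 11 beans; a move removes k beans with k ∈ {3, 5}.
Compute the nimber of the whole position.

For stack A, compute g(0), g(1), … with moves {1, 5, 6}:
k:     0  1  2  3  4  5  6  7
g(k):  0  1  0  1  0  1  2  3
So g(7) = 3.
Build the Grundy sequence for stack B with g(k) = mex{g(k−s) : s ∈ {2, 5}, s ≤ k}:
k:     0  1  2  3  4  5  6  7  8  9 10 11 12 13 14
g(k):  0  0  1  1  0  2  1  0  0  1  1  0  2  1  0
So g(14) = 0.
For stack C, compute g(0), g(1), … with moves {3, 5}:
g(0) = mex{} = 0
g(1) = mex{} = 0
g(2) = mex{} = 0
g(3) = mex{0} = 1
g(4) = mex{0} = 1
g(5) = mex{0} = 1
g(6) = mex{0,1} = 2
g(7) = mex{0,1} = 2
g(8) = mex{1} = 0
g(9) = mex{1,2} = 0
g(10) = mex{1,2} = 0
g(11) = mex{0,2} = 1
So g(11) = 1.
The value of a disjunctive sum is the nim-sum of the parts.
Combined value = 3 XOR 0 XOR 1 = 2.

2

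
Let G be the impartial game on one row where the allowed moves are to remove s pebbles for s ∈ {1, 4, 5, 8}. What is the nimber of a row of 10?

1

Grundy values for subtraction set {1, 4, 5, 8}:
k:     0  1  2  3  4  5  6  7  8  9 10
g(k):  0  1  0  1  2  3  2  3  4  0  1
So g(10) = 1.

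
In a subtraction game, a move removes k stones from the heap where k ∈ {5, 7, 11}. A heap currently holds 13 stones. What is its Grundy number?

2

Build the Grundy sequence with g(k) = mex{g(k−s) : s ∈ {5, 7, 11}, s ≤ k}:
k:     0  1  2  3  4  5  6  7  8  9 10 11 12 13
g(k):  0  0  0  0  0  1  1  1  1  1  2  2  2  2
So g(13) = 2.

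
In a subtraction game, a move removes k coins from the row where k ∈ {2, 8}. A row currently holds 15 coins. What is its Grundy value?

0

Build the Grundy sequence with g(k) = mex{g(k−s) : s ∈ {2, 8}, s ≤ k}:
k:     0  1  2  3  4  5  6  7  8  9 10 11 12 13 14 15
g(k):  0  0  1  1  0  0  1  1  2  2  0  0  1  1  0  0
So g(15) = 0.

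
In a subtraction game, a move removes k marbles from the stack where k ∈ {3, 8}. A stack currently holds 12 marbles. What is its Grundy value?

0

Grundy values for subtraction set {3, 8}:
g(0) = mex{} = 0
g(1) = mex{} = 0
g(2) = mex{} = 0
g(3) = mex{0} = 1
g(4) = mex{0} = 1
g(5) = mex{0} = 1
g(6) = mex{1} = 0
g(7) = mex{1} = 0
g(8) = mex{0,1} = 2
g(9) = mex{0} = 1
g(10) = mex{0} = 1
g(11) = mex{1,2} = 0
g(12) = mex{1} = 0
So g(12) = 0.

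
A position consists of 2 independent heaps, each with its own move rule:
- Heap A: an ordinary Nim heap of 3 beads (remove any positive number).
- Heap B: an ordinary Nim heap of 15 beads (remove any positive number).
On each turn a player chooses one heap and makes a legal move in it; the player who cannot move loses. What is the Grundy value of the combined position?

12

Heap A is a plain Nim heap of size 3, so its Grundy value is 3.
Heap B is a plain Nim heap of size 15, so its Grundy value is 15.
The value of a disjunctive sum is the nim-sum of the parts.
Combined value = 3 ⊕ 15 = 12.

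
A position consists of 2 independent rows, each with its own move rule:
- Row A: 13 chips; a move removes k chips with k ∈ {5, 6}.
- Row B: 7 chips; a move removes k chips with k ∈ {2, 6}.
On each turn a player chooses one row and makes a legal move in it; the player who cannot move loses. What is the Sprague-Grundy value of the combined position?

1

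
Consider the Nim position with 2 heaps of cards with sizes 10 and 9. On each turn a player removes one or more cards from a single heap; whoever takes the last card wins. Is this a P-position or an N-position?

N-position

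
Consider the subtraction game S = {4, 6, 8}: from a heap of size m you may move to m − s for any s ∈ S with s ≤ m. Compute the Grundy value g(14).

0

Grundy values for subtraction set {4, 6, 8}:
g(0) = mex{} = 0
g(1) = mex{} = 0
g(2) = mex{} = 0
g(3) = mex{} = 0
g(4) = mex{0} = 1
g(5) = mex{0} = 1
g(6) = mex{0} = 1
g(7) = mex{0} = 1
g(8) = mex{0,1} = 2
g(9) = mex{0,1} = 2
g(10) = mex{0,1} = 2
g(11) = mex{0,1} = 2
g(12) = mex{1,2} = 0
g(13) = mex{1,2} = 0
g(14) = mex{1,2} = 0
So g(14) = 0.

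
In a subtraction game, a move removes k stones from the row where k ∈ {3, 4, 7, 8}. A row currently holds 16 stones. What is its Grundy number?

Grundy values for subtraction set {3, 4, 7, 8}:
k:     0  1  2  3  4  5  6  7  8  9 10 11 12 13 14 15 16
g(k):  0  0  0  1  1  1  2  2  2  3  3  0  0  0  1  1  1
So g(16) = 1.

1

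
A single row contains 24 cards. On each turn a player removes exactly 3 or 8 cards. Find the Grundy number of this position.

Grundy values for subtraction set {3, 8}:
k:     0  1  2  3  4  5  6  7  8  9 10 11 12 13 14 15 16 17 18 19 20 21 22 23 24
g(k):  0  0  0  1  1  1  0  0  2  1  1  0  0  0  1  1  1  0  0  2  1  1  0  0  0
So g(24) = 0.

0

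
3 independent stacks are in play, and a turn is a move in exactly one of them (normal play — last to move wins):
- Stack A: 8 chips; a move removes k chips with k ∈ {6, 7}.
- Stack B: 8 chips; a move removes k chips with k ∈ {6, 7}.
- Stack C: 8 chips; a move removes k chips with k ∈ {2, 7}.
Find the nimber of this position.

Grundy values for stack A (subtraction set {6, 7}):
k:     0  1  2  3  4  5  6  7  8
g(k):  0  0  0  0  0  0  1  1  1
So g(8) = 1.
For stack B, compute g(0), g(1), … with moves {6, 7}:
g(0) = mex{} = 0
g(1) = mex{} = 0
g(2) = mex{} = 0
g(3) = mex{} = 0
g(4) = mex{} = 0
g(5) = mex{} = 0
g(6) = mex{0} = 1
g(7) = mex{0} = 1
g(8) = mex{0} = 1
So g(8) = 1.
Build the Grundy sequence for stack C with g(k) = mex{g(k−s) : s ∈ {2, 7}, s ≤ k}:
k:     0  1  2  3  4  5  6  7  8
g(k):  0  0  1  1  0  0  1  1  2
So g(8) = 2.
The value of a disjunctive sum is the nim-sum of the parts.
Combined value = 1 ⊕ 1 ⊕ 2 = 2.

2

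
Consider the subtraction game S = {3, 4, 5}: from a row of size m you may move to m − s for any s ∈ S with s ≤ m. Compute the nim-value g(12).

1

Compute g(0), g(1), … for moves {3, 4, 5}:
g(0) = mex{} = 0
g(1) = mex{} = 0
g(2) = mex{} = 0
g(3) = mex{0} = 1
g(4) = mex{0} = 1
g(5) = mex{0} = 1
g(6) = mex{0,1} = 2
g(7) = mex{0,1} = 2
g(8) = mex{1} = 0
g(9) = mex{1,2} = 0
g(10) = mex{1,2} = 0
g(11) = mex{0,2} = 1
g(12) = mex{0,2} = 1
So g(12) = 1.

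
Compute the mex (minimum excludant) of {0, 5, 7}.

0 is in the set but 1 is not, so the mex is 1.

1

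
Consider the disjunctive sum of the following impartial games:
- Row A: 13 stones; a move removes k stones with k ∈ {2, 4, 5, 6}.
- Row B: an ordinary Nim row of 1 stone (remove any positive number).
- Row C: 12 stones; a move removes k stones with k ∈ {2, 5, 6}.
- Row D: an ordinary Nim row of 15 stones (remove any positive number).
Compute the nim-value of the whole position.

12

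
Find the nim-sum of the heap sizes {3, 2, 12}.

13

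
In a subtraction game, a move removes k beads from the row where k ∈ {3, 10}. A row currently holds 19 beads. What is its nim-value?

Grundy values for subtraction set {3, 10}:
k:     0  1  2  3  4  5  6  7  8  9 10 11 12 13 14 15 16 17 18 19
g(k):  0  0  0  1  1  1  0  0  0  1  1  1  2  0  0  0  1  1  1  0
So g(19) = 0.

0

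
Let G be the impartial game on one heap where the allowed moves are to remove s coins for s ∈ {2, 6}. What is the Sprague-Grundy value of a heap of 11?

1

Build the Grundy sequence with g(k) = mex{g(k−s) : s ∈ {2, 6}, s ≤ k}:
g(0) = mex{} = 0
g(1) = mex{} = 0
g(2) = mex{0} = 1
g(3) = mex{0} = 1
g(4) = mex{1} = 0
g(5) = mex{1} = 0
g(6) = mex{0} = 1
g(7) = mex{0} = 1
g(8) = mex{1} = 0
g(9) = mex{1} = 0
g(10) = mex{0} = 1
g(11) = mex{0} = 1
So g(11) = 1.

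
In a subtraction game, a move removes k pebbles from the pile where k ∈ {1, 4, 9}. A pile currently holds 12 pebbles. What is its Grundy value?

Compute g(0), g(1), … for moves {1, 4, 9}:
k:     0  1  2  3  4  5  6  7  8  9 10 11 12
g(k):  0  1  0  1  2  0  1  0  1  2  0  1  0
So g(12) = 0.

0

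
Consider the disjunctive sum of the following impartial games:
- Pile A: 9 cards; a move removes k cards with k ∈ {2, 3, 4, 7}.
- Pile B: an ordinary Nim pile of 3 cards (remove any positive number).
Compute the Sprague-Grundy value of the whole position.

Build the Grundy sequence for pile A with g(k) = mex{g(k−s) : s ∈ {2, 3, 4, 7}, s ≤ k}:
k:     0  1  2  3  4  5  6  7  8  9
g(k):  0  0  1  1  2  2  0  3  1  4
So g(9) = 4.
Pile B is a plain Nim pile of size 3, so its Grundy value is 3.
The value of a disjunctive sum is the nim-sum of the parts.
Combined value = 4 XOR 3 = 7.

7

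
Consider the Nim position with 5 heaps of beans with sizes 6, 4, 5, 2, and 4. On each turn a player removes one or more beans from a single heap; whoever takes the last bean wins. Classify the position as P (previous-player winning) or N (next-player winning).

N-position

Bitwise XOR of the heap sizes:
  110  (6)
  100  (4)
  101  (5)
  010  (2)
  100  (4)
  ---
  001  (1)
The nim-sum is 1 ≠ 0, so this is an N-position: the player to move can win.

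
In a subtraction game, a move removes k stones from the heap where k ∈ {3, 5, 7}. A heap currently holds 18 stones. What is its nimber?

Grundy values for subtraction set {3, 5, 7}:
k:     0  1  2  3  4  5  6  7  8  9 10 11 12 13 14 15 16 17 18
g(k):  0  0  0  1  1  1  2  2  2  3  0  0  0  1  1  1  2  2  2
So g(18) = 2.

2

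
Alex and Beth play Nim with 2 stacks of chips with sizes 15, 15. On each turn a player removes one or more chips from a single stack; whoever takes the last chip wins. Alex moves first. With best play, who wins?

Nim-sum: 15 ^ 15 = 0.
The nim-sum is 0, so this is a P-position: the player to move is in a losing position under optimal play; Alex is about to move from it and so loses — Beth wins.

Beth wins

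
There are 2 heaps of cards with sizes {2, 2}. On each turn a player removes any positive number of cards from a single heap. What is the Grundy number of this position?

Nim-sum: 2 XOR 2 = 0.

0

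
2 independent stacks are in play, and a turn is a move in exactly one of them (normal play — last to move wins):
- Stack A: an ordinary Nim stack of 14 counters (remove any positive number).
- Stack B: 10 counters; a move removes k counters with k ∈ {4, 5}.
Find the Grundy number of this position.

14

Stack A is a plain Nim stack of size 14, so its Grundy value is 14.
Build the Grundy sequence for stack B with g(k) = mex{g(k−s) : s ∈ {4, 5}, s ≤ k}:
k:     0  1  2  3  4  5  6  7  8  9 10
g(k):  0  0  0  0  1  1  1  1  2  0  0
So g(10) = 0.
The value of a disjunctive sum is the nim-sum of the parts.
Combined value = 14 XOR 0 = 14.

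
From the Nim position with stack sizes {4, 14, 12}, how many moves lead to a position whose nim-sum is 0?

Compute the nim-sum pairwise:
4 XOR 14 = 10
10 XOR 12 = 6
The overall nim-sum is X = 6. A stack of size p has a winning move iff p XOR X < p (reduce it to p XOR X).
  4: 4 XOR 6 = 2 < 4 — winning move (to 2).
  14: 14 XOR 6 = 8 < 14 — winning move (to 8).
  12: 12 XOR 6 = 10 < 12 — winning move (to 10).
That gives 3 winning moves.

3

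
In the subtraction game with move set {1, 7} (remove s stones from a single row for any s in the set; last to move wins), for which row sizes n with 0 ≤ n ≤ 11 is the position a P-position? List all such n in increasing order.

0, 2, 4, 6, 8, 10

Compute g(0), g(1), … for moves {1, 7}:
k:     0  1  2  3  4  5  6  7  8  9 10 11
g(k):  0  1  0  1  0  1  0  1  0  1  0  1
The P-positions (g = 0) in 0..11 are 0, 2, 4, 6, 8, 10.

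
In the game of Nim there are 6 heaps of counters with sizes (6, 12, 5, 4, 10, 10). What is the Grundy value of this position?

11

In binary:
  0110  (6)
  1100  (12)
  0101  (5)
  0100  (4)
  1010  (10)
  1010  (10)
  ----
  1011  (11)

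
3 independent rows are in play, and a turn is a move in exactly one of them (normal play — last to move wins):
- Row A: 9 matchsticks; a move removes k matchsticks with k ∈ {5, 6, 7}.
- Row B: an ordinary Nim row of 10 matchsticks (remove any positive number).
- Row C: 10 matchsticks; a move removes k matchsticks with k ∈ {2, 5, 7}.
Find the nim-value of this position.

Grundy values for row A (subtraction set {5, 6, 7}):
k:     0  1  2  3  4  5  6  7  8  9
g(k):  0  0  0  0  0  1  1  1  1  1
So g(9) = 1.
Row B is a plain Nim row of size 10, so its Grundy value is 10.
Grundy values for row C (subtraction set {2, 5, 7}):
k:     0  1  2  3  4  5  6  7  8  9 10
g(k):  0  0  1  1  0  2  1  3  2  2  0
So g(10) = 0.
By the Sprague-Grundy theorem, the Grundy value of a sum of independent games is the XOR of the component values.
Combined value = 1 ⊕ 10 ⊕ 0 = 11.

11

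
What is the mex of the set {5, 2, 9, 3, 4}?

0

0 is not in the set, so the mex is 0.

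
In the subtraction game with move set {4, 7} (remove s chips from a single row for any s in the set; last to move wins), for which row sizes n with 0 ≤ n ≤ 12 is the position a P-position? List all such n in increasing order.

0, 1, 2, 3, 11, 12

Compute g(0), g(1), … for moves {4, 7}:
k:     0  1  2  3  4  5  6  7  8  9 10 11 12
g(k):  0  0  0  0  1  1  1  1  2  2  2  0  0
The P-positions (g = 0) in 0..12 are 0, 1, 2, 3, 11, 12.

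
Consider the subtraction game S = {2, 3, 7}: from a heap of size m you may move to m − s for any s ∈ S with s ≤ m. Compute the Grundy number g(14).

2

Compute g(0), g(1), … for moves {2, 3, 7}:
g(0) = mex{} = 0
g(1) = mex{} = 0
g(2) = mex{0} = 1
g(3) = mex{0} = 1
g(4) = mex{0,1} = 2
g(5) = mex{1} = 0
g(6) = mex{1,2} = 0
g(7) = mex{0,2} = 1
g(8) = mex{0} = 1
g(9) = mex{0,1} = 2
g(10) = mex{1} = 0
g(11) = mex{1,2} = 0
g(12) = mex{0,2} = 1
g(13) = mex{0} = 1
g(14) = mex{0,1} = 2
So g(14) = 2.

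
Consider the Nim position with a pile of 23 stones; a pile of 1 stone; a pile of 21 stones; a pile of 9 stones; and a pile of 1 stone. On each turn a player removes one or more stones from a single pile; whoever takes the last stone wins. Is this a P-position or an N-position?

Nim-sum: 23 XOR 1 XOR 21 XOR 9 XOR 1 = 11.
The nim-sum is 11 ≠ 0, so this is an N-position: the player to move can win.

N-position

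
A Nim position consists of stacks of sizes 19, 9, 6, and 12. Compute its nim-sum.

Compute the nim-sum pairwise:
19 XOR 9 = 26
26 XOR 6 = 28
28 XOR 12 = 16

16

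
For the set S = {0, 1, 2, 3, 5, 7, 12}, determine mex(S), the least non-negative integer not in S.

The values 0, 1, 2, 3 are all present; 4 is the first non-negative integer missing from the set.

4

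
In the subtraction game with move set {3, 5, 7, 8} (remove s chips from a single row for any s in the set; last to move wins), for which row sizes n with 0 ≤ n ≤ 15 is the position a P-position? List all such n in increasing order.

0, 1, 2, 11, 12, 13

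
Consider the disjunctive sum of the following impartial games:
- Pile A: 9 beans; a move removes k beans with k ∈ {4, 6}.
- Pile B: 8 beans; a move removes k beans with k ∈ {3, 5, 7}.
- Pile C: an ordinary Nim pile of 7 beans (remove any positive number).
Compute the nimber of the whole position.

7

Build the Grundy sequence for pile A with g(k) = mex{g(k−s) : s ∈ {4, 6}, s ≤ k}:
g(0) = mex{} = 0
g(1) = mex{} = 0
g(2) = mex{} = 0
g(3) = mex{} = 0
g(4) = mex{0} = 1
g(5) = mex{0} = 1
g(6) = mex{0} = 1
g(7) = mex{0} = 1
g(8) = mex{0,1} = 2
g(9) = mex{0,1} = 2
So g(9) = 2.
Build the Grundy sequence for pile B with g(k) = mex{g(k−s) : s ∈ {3, 5, 7}, s ≤ k}:
k:     0  1  2  3  4  5  6  7  8
g(k):  0  0  0  1  1  1  2  2  2
So g(8) = 2.
Pile C is a plain Nim pile of size 7, so its Grundy value is 7.
By the Sprague-Grundy theorem, the Grundy value of a sum of independent games is the XOR of the component values.
Combined value = 2 ⊕ 2 ⊕ 7 = 7.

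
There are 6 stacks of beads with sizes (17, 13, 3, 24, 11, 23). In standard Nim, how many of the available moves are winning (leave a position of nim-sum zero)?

Nim-sum: 17 ^ 13 ^ 3 ^ 24 ^ 11 ^ 23 = 27.
The overall nim-sum is X = 27. A stack of size p has a winning move iff p XOR X < p (reduce it to p XOR X).
  17: 17 XOR 27 = 10 < 17 — winning move (to 10).
  13: 13 XOR 27 = 22 ≥ 13 — no move.
  3: 3 XOR 27 = 24 ≥ 3 — no move.
  24: 24 XOR 27 = 3 < 24 — winning move (to 3).
  11: 11 XOR 27 = 16 ≥ 11 — no move.
  23: 23 XOR 27 = 12 < 23 — winning move (to 12).
That gives 3 winning moves.

3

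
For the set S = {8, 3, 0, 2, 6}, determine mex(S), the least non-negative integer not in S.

1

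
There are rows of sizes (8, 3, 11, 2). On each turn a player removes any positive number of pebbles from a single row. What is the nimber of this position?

2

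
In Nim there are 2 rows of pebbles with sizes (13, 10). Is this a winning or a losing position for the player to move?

Nim-sum: 13 ^ 10 = 7.
The nim-sum is 7 ≠ 0, so this is an N-position: the player to move can win.

Winning position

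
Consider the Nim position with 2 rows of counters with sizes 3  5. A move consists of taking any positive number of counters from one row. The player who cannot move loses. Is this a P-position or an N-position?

N-position

Nim-sum: 3 ⊕ 5 = 6.
The nim-sum is 6 ≠ 0, so this is an N-position: the player to move can win.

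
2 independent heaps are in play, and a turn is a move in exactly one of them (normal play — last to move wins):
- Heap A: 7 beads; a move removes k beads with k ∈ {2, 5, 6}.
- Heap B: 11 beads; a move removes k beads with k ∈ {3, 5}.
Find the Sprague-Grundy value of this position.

2

Build the Grundy sequence for heap A with g(k) = mex{g(k−s) : s ∈ {2, 5, 6}, s ≤ k}:
k:     0  1  2  3  4  5  6  7
g(k):  0  0  1  1  0  2  1  3
So g(7) = 3.
Grundy values for heap B (subtraction set {3, 5}):
g(0) = mex{} = 0
g(1) = mex{} = 0
g(2) = mex{} = 0
g(3) = mex{0} = 1
g(4) = mex{0} = 1
g(5) = mex{0} = 1
g(6) = mex{0,1} = 2
g(7) = mex{0,1} = 2
g(8) = mex{1} = 0
g(9) = mex{1,2} = 0
g(10) = mex{1,2} = 0
g(11) = mex{0,2} = 1
So g(11) = 1.
By the Sprague-Grundy theorem, the Grundy value of a sum of independent games is the XOR of the component values.
Combined value = 3 XOR 1 = 2.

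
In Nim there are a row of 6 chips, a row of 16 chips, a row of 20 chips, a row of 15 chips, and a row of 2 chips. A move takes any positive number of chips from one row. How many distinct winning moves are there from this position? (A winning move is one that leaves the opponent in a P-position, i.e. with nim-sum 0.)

In binary:
  00110  (6)
  10000  (16)
  10100  (20)
  01111  (15)
  00010  (2)
  -----
  01111  (15)
The overall nim-sum is X = 15. A row of size p has a winning move iff p XOR X < p (reduce it to p XOR X).
  6: 6 XOR 15 = 9 ≥ 6 — no move.
  16: 16 XOR 15 = 31 ≥ 16 — no move.
  20: 20 XOR 15 = 27 ≥ 20 — no move.
  15: 15 XOR 15 = 0 < 15 — winning move (to 0).
  2: 2 XOR 15 = 13 ≥ 2 — no move.
That gives 1 winning move.

1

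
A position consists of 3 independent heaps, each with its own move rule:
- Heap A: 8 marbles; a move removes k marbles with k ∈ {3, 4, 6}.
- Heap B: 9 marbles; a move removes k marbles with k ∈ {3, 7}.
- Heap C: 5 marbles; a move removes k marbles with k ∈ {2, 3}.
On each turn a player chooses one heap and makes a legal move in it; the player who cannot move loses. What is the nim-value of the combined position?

For heap A, compute g(0), g(1), … with moves {3, 4, 6}:
g(0) = mex{} = 0
g(1) = mex{} = 0
g(2) = mex{} = 0
g(3) = mex{0} = 1
g(4) = mex{0} = 1
g(5) = mex{0} = 1
g(6) = mex{0,1} = 2
g(7) = mex{0,1} = 2
g(8) = mex{0,1} = 2
So g(8) = 2.
For heap B, compute g(0), g(1), … with moves {3, 7}:
k:     0  1  2  3  4  5  6  7  8  9
g(k):  0  0  0  1  1  1  0  2  2  1
So g(9) = 1.
Grundy values for heap C (subtraction set {2, 3}):
g(0) = mex{} = 0
g(1) = mex{} = 0
g(2) = mex{0} = 1
g(3) = mex{0} = 1
g(4) = mex{0,1} = 2
g(5) = mex{1} = 0
So g(5) = 0.
The value of a disjunctive sum is the nim-sum of the parts.
Combined value = 2 ⊕ 1 ⊕ 0 = 3.

3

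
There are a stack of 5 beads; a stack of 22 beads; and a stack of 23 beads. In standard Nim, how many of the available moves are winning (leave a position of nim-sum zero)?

Nim-sum: 5 XOR 22 XOR 23 = 4.
The overall nim-sum is X = 4. A stack of size p has a winning move iff p XOR X < p (reduce it to p XOR X).
  5: 5 XOR 4 = 1 < 5 — winning move (to 1).
  22: 22 XOR 4 = 18 < 22 — winning move (to 18).
  23: 23 XOR 4 = 19 < 23 — winning move (to 19).
That gives 3 winning moves.

3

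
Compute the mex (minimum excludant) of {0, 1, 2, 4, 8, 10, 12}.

The values 0, 1, 2 are all present; 3 is the first non-negative integer missing from the set.

3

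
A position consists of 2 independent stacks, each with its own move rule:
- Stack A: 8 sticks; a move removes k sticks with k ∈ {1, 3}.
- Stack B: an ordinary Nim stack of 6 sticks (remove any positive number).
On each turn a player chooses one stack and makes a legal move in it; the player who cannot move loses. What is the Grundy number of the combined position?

Build the Grundy sequence for stack A with g(k) = mex{g(k−s) : s ∈ {1, 3}, s ≤ k}:
g(0) = mex{} = 0
g(1) = mex{0} = 1
g(2) = mex{1} = 0
g(3) = mex{0} = 1
g(4) = mex{1} = 0
g(5) = mex{0} = 1
g(6) = mex{1} = 0
g(7) = mex{0} = 1
g(8) = mex{1} = 0
So g(8) = 0.
Stack B is a plain Nim stack of size 6, so its Grundy value is 6.
The value of a disjunctive sum is the nim-sum of the parts.
Combined value = 0 XOR 6 = 6.

6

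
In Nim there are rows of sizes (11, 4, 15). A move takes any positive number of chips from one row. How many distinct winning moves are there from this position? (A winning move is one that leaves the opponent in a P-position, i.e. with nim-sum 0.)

0

Compute the nim-sum pairwise:
11 ^ 4 = 15
15 ^ 15 = 0
The nim-sum is already 0, so every move leaves a nonzero nim-sum — there are no winning moves.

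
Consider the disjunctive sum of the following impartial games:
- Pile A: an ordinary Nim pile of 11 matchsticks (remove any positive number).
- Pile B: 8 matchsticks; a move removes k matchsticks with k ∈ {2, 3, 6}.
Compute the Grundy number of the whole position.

Pile A is a plain Nim pile of size 11, so its Grundy value is 11.
Build the Grundy sequence for pile B with g(k) = mex{g(k−s) : s ∈ {2, 3, 6}, s ≤ k}:
g(0) = mex{} = 0
g(1) = mex{} = 0
g(2) = mex{0} = 1
g(3) = mex{0} = 1
g(4) = mex{0,1} = 2
g(5) = mex{1} = 0
g(6) = mex{0,1,2} = 3
g(7) = mex{0,2} = 1
g(8) = mex{0,1,3} = 2
So g(8) = 2.
The value of a disjunctive sum is the nim-sum of the parts.
Combined value = 11 XOR 2 = 9.

9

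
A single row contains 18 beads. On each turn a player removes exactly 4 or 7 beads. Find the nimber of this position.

Grundy values for subtraction set {4, 7}:
k:     0  1  2  3  4  5  6  7  8  9 10 11 12 13 14 15 16 17 18
g(k):  0  0  0  0  1  1  1  1  2  2  2  0  0  0  0  1  1  1  1
So g(18) = 1.

1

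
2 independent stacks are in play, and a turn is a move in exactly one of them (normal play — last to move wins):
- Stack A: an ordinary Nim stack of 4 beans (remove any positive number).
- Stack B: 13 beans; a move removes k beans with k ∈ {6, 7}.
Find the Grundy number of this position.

4

Stack A is a plain Nim stack of size 4, so its Grundy value is 4.
Grundy values for stack B (subtraction set {6, 7}):
g(0) = mex{} = 0
g(1) = mex{} = 0
g(2) = mex{} = 0
g(3) = mex{} = 0
g(4) = mex{} = 0
g(5) = mex{} = 0
g(6) = mex{0} = 1
g(7) = mex{0} = 1
g(8) = mex{0} = 1
g(9) = mex{0} = 1
g(10) = mex{0} = 1
g(11) = mex{0} = 1
g(12) = mex{0,1} = 2
g(13) = mex{1} = 0
So g(13) = 0.
By the Sprague-Grundy theorem, the Grundy value of a sum of independent games is the XOR of the component values.
Combined value = 4 ⊕ 0 = 4.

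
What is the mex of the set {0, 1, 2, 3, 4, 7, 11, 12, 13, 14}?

The values 0, 1, 2, 3, 4 are all present; 5 is the first non-negative integer missing from the set.

5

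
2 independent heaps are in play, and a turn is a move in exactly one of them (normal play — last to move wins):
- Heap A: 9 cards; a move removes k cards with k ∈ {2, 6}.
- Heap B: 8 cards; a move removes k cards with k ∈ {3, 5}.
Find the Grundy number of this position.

0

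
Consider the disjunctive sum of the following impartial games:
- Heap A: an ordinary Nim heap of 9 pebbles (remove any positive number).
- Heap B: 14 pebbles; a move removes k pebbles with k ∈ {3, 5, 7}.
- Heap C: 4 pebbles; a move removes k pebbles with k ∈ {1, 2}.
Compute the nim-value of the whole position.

Heap A is a plain Nim heap of size 9, so its Grundy value is 9.
Grundy values for heap B (subtraction set {3, 5, 7}):
g(0) = mex{} = 0
g(1) = mex{} = 0
g(2) = mex{} = 0
g(3) = mex{0} = 1
g(4) = mex{0} = 1
g(5) = mex{0} = 1
g(6) = mex{0,1} = 2
g(7) = mex{0,1} = 2
g(8) = mex{0,1} = 2
g(9) = mex{0,1,2} = 3
g(10) = mex{1,2} = 0
g(11) = mex{1,2} = 0
g(12) = mex{1,2,3} = 0
g(13) = mex{0,2} = 1
g(14) = mex{0,2,3} = 1
So g(14) = 1.
For heap C, compute g(0), g(1), … with moves {1, 2}:
k:     0  1  2  3  4
g(k):  0  1  2  0  1
So g(4) = 1.
The value of a disjunctive sum is the nim-sum of the parts.
Combined value = 9 ⊕ 1 ⊕ 1 = 9.

9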